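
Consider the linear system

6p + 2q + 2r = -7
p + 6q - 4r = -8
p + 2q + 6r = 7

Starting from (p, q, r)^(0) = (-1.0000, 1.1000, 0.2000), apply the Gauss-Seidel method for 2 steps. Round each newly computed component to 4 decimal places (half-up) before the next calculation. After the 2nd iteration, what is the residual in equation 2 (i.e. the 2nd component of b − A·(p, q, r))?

Iteration 1:
  p = (-7 - (2)·1.1000 - (2)·0.2000) / (6) = -1.6000
  q = (-8 - (1)·-1.6000 - (-4)·0.2000) / (6) = -0.9333
  r = (7 - (1)·-1.6000 - (2)·-0.9333) / (6) = 1.7444
Iteration 2:
  p = (-7 - (2)·-0.9333 - (2)·1.7444) / (6) = -1.4370
  q = (-8 - (1)·-1.4370 - (-4)·1.7444) / (6) = 0.0691
  r = (7 - (1)·-1.4370 - (2)·0.0691) / (6) = 1.3831
Residual b − A·x = (-1.2824, -1.4452, 0.0002)

-1.4452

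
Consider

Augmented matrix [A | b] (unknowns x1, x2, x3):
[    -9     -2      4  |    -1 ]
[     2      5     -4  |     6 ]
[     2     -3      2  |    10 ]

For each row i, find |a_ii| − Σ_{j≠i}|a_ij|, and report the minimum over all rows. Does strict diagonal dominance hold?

row 1: |-9| − (2+4) = 3
row 2: |5| − (2+4) = -1
row 3: |2| − (2+3) = -3
minimum over rows = -3 → not strictly diagonally dominant

-3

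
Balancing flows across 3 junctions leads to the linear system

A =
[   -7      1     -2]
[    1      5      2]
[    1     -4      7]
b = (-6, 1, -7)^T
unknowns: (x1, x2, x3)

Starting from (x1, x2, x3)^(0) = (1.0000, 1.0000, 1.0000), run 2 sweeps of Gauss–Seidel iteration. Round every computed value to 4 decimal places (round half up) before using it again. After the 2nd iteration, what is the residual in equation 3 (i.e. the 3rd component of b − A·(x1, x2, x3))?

Iteration 1:
  x1 = (-6 - (1)·1.0000 - (-2)·1.0000) / (-7) = 0.7143
  x2 = (1 - (1)·0.7143 - (2)·1.0000) / (5) = -0.3429
  x3 = (-7 - (1)·0.7143 - (-4)·-0.3429) / (7) = -1.2980
Iteration 2:
  x1 = (-6 - (1)·-0.3429 - (-2)·-1.2980) / (-7) = 1.1790
  x2 = (1 - (1)·1.1790 - (2)·-1.2980) / (5) = 0.4834
  x3 = (-7 - (1)·1.1790 - (-4)·0.4834) / (7) = -0.8922
Residual b − A·x = (-0.0148, -0.8116, 0.0000)

0.0000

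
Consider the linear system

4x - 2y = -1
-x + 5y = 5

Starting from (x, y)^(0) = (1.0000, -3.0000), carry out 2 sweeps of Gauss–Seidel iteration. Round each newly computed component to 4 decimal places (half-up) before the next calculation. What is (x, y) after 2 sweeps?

(0.0750, 1.0150)

Iteration 1:
  x = (-1 - (-2)·-3.0000) / (4) = -1.7500
  y = (5 - (-1)·-1.7500) / (5) = 0.6500
Iteration 2:
  x = (-1 - (-2)·0.6500) / (4) = 0.0750
  y = (5 - (-1)·0.0750) / (5) = 1.0150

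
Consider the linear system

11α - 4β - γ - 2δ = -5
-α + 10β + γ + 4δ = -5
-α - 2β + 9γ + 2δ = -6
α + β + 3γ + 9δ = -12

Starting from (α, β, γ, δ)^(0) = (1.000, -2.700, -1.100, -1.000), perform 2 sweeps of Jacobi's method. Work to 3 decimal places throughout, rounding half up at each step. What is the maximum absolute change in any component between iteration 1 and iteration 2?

1.077

Iteration 1:
  α = (-5 - (-4)·-2.700 - (-1)·-1.100 - (-2)·-1.000) / (11) = -1.718
  β = (-5 - (-1)·1.000 - (1)·-1.100 - (4)·-1.000) / (10) = 0.110
  γ = (-6 - (-1)·1.000 - (-2)·-2.700 - (2)·-1.000) / (9) = -0.933
  δ = (-12 - (1)·1.000 - (1)·-2.700 - (3)·-1.100) / (9) = -0.778
Iteration 2:
  α = (-5 - (-4)·0.110 - (-1)·-0.933 - (-2)·-0.778) / (11) = -0.641
  β = (-5 - (-1)·-1.718 - (1)·-0.933 - (4)·-0.778) / (10) = -0.267
  γ = (-6 - (-1)·-1.718 - (-2)·0.110 - (2)·-0.778) / (9) = -0.660
  δ = (-12 - (1)·-1.718 - (1)·0.110 - (3)·-0.933) / (9) = -0.844
Change: (1.077, -0.377, 0.273, -0.066) → max |·| = 1.077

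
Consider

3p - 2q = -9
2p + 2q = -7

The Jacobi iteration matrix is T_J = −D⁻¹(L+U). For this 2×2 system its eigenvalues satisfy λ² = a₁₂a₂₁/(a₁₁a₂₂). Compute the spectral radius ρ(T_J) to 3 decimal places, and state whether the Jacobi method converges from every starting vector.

a₁₂a₂₁/(a₁₁a₂₂) = (-2)·(2) / ((3)·(2)) = -0.666667
ρ = √|-0.666667| = √0.666667 = 0.816
ρ < 1, so Jacobi converges

0.816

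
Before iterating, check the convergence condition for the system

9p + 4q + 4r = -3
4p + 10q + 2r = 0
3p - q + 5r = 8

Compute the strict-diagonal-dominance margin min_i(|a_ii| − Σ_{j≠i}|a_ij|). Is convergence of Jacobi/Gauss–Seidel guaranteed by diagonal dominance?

row 1: |9| − (4+4) = 1
row 2: |10| − (4+2) = 4
row 3: |5| − (3+1) = 1
minimum over rows = 1 → strictly diagonally dominant (convergence guaranteed)

1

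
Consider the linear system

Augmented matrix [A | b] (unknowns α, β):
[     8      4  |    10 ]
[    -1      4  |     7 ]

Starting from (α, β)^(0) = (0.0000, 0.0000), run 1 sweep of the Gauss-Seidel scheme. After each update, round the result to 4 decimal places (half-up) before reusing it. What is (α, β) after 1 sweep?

Iteration 1:
  α = (10 - (4)·0.0000) / (8) = 1.2500
  β = (7 - (-1)·1.2500) / (4) = 2.0625

(1.2500, 2.0625)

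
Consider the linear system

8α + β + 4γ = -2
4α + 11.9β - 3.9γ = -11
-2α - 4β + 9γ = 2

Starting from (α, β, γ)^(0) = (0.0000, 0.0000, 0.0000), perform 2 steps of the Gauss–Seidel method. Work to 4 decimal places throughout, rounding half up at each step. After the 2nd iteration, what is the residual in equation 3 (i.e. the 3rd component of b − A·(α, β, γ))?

0.0002

Iteration 1:
  α = (-2 - (1)·0.0000 - (4)·0.0000) / (8) = -0.2500
  β = (-11 - (4)·-0.2500 - (-3.9)·0.0000) / (11.9) = -0.8403
  γ = (2 - (-2)·-0.2500 - (-4)·-0.8403) / (9) = -0.2068
Iteration 2:
  α = (-2 - (1)·-0.8403 - (4)·-0.2068) / (8) = -0.0416
  β = (-11 - (4)·-0.0416 - (-3.9)·-0.2068) / (11.9) = -0.9782
  γ = (2 - (-2)·-0.0416 - (-4)·-0.9782) / (9) = -0.2218
Residual b − A·x = (0.1982, -0.0580, 0.0002)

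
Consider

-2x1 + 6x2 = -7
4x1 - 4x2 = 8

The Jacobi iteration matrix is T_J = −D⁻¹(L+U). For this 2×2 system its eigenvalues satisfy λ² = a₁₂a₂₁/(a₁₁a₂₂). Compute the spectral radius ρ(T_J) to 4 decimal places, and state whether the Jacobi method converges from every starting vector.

1.7321

a₁₂a₂₁/(a₁₁a₂₂) = (6)·(4) / ((-2)·(-4)) = 3.000000
ρ = √|3.000000| = √3.000000 = 1.7321
ρ > 1, so Jacobi diverges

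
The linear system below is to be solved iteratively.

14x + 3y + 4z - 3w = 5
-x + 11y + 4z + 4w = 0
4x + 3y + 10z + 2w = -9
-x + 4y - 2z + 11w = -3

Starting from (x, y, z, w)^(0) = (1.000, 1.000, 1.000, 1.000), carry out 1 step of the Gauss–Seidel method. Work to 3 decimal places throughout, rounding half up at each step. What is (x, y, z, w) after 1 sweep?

(0.071, -0.721, -0.912, -0.170)

Iteration 1:
  x = (5 - (3)·1.000 - (4)·1.000 - (-3)·1.000) / (14) = 0.071
  y = (0 - (-1)·0.071 - (4)·1.000 - (4)·1.000) / (11) = -0.721
  z = (-9 - (4)·0.071 - (3)·-0.721 - (2)·1.000) / (10) = -0.912
  w = (-3 - (-1)·0.071 - (4)·-0.721 - (-2)·-0.912) / (11) = -0.170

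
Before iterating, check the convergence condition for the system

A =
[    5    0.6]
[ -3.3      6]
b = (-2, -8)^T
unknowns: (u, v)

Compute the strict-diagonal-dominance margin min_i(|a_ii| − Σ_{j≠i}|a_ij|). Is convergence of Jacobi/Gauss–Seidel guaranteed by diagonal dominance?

row 1: |5| − (0.6) = 4.4
row 2: |6| − (3.3) = 2.7
minimum over rows = 2.7 → strictly diagonally dominant (convergence guaranteed)

2.7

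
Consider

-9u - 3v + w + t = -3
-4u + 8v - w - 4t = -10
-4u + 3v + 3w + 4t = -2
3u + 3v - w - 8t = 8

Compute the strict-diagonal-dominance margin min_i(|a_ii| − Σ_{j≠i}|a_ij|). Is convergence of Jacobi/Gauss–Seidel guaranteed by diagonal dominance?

-8

row 1: |-9| − (3+1+1) = 4
row 2: |8| − (4+1+4) = -1
row 3: |3| − (4+3+4) = -8
row 4: |-8| − (3+3+1) = 1
minimum over rows = -8 → not strictly diagonally dominant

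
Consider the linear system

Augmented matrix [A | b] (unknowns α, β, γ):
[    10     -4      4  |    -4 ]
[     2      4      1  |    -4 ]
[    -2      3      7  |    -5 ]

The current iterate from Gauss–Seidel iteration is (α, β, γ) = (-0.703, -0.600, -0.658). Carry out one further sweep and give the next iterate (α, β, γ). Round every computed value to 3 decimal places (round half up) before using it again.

One sweep:
  α = (-4 - (-4)·-0.600 - (4)·-0.658) / (10) = -0.377
  β = (-4 - (2)·-0.377 - (1)·-0.658) / (4) = -0.647
  γ = (-5 - (-2)·-0.377 - (3)·-0.647) / (7) = -0.545

(-0.377, -0.647, -0.545)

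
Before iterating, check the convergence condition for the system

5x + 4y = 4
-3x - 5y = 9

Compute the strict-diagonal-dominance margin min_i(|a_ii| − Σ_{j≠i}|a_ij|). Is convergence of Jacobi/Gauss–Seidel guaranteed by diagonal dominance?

row 1: |5| − (4) = 1
row 2: |-5| − (3) = 2
minimum over rows = 1 → strictly diagonally dominant (convergence guaranteed)

1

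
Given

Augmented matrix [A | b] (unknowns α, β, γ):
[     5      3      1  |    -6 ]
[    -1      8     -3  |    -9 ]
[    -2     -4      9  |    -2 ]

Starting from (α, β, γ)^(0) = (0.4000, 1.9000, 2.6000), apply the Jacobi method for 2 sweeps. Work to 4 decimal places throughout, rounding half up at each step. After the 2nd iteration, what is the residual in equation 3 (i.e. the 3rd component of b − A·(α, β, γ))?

-1.3078

Iteration 1:
  α = (-6 - (3)·1.9000 - (1)·2.6000) / (5) = -2.8600
  β = (-9 - (-1)·0.4000 - (-3)·2.6000) / (8) = -0.1000
  γ = (-2 - (-2)·0.4000 - (-4)·1.9000) / (9) = 0.7111
Iteration 2:
  α = (-6 - (3)·-0.1000 - (1)·0.7111) / (5) = -1.2822
  β = (-9 - (-1)·-2.8600 - (-3)·0.7111) / (8) = -1.2158
  γ = (-2 - (-2)·-2.8600 - (-4)·-0.1000) / (9) = -0.9022
Residual b − A·x = (4.9606, -3.2624, -1.3078)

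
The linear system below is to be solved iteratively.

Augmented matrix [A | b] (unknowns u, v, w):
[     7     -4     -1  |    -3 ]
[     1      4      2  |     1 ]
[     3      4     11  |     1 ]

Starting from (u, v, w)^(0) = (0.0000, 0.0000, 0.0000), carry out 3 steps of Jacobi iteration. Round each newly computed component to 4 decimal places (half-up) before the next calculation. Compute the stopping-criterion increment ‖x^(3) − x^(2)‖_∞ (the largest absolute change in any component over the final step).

0.0650

Iteration 1:
  u = (-3 - (-4)·0.0000 - (-1)·0.0000) / (7) = -0.4286
  v = (1 - (1)·0.0000 - (2)·0.0000) / (4) = 0.2500
  w = (1 - (3)·0.0000 - (4)·0.0000) / (11) = 0.0909
Iteration 2:
  u = (-3 - (-4)·0.2500 - (-1)·0.0909) / (7) = -0.2727
  v = (1 - (1)·-0.4286 - (2)·0.0909) / (4) = 0.3117
  w = (1 - (3)·-0.4286 - (4)·0.2500) / (11) = 0.1169
Iteration 3:
  u = (-3 - (-4)·0.3117 - (-1)·0.1169) / (7) = -0.2338
  v = (1 - (1)·-0.2727 - (2)·0.1169) / (4) = 0.2597
  w = (1 - (3)·-0.2727 - (4)·0.3117) / (11) = 0.0519
Change: (0.0389, -0.0520, -0.0650) → max |·| = 0.0650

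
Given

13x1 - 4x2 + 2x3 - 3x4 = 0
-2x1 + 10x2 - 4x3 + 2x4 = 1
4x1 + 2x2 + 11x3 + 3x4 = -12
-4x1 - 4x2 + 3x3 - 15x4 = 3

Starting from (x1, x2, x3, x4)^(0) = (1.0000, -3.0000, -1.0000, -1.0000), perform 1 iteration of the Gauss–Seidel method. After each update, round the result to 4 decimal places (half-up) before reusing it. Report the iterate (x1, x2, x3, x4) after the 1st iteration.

(-1.0000, -0.3000, -0.4000, 0.0667)

Iteration 1:
  x1 = (0 - (-4)·-3.0000 - (2)·-1.0000 - (-3)·-1.0000) / (13) = -1.0000
  x2 = (1 - (-2)·-1.0000 - (-4)·-1.0000 - (2)·-1.0000) / (10) = -0.3000
  x3 = (-12 - (4)·-1.0000 - (2)·-0.3000 - (3)·-1.0000) / (11) = -0.4000
  x4 = (3 - (-4)·-1.0000 - (-4)·-0.3000 - (3)·-0.4000) / (-15) = 0.0667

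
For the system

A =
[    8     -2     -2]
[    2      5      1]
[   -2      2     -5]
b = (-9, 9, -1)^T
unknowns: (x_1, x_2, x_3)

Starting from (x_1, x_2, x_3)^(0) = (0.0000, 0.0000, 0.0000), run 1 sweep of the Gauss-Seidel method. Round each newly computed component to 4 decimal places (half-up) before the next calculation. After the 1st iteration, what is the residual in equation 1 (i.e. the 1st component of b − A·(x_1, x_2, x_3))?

Iteration 1:
  x_1 = (-9 - (-2)·0.0000 - (-2)·0.0000) / (8) = -1.1250
  x_2 = (9 - (2)·-1.1250 - (1)·0.0000) / (5) = 2.2500
  x_3 = (-1 - (-2)·-1.1250 - (2)·2.2500) / (-5) = 1.5500
Residual b − A·x = (7.6000, -1.5500, 0.0000)

7.6000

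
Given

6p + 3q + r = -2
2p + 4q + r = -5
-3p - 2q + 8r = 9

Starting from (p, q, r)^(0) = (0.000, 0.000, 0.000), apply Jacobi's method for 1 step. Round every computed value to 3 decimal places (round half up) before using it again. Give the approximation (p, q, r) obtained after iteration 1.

Iteration 1:
  p = (-2 - (3)·0.000 - (1)·0.000) / (6) = -0.333
  q = (-5 - (2)·0.000 - (1)·0.000) / (4) = -1.250
  r = (9 - (-3)·0.000 - (-2)·0.000) / (8) = 1.125

(-0.333, -1.250, 1.125)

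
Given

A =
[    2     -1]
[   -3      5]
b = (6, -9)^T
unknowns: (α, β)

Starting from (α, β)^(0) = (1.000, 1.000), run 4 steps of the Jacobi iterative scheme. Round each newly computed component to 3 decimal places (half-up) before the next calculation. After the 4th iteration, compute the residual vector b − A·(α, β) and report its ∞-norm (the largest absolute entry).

0.990

Iteration 1:
  α = (6 - (-1)·1.000) / (2) = 3.500
  β = (-9 - (-3)·1.000) / (5) = -1.200
Iteration 2:
  α = (6 - (-1)·-1.200) / (2) = 2.400
  β = (-9 - (-3)·3.500) / (5) = 0.300
Iteration 3:
  α = (6 - (-1)·0.300) / (2) = 3.150
  β = (-9 - (-3)·2.400) / (5) = -0.360
Iteration 4:
  α = (6 - (-1)·-0.360) / (2) = 2.820
  β = (-9 - (-3)·3.150) / (5) = 0.090
Residual b − A·x = (0.450, -0.990); ∞-norm = 0.990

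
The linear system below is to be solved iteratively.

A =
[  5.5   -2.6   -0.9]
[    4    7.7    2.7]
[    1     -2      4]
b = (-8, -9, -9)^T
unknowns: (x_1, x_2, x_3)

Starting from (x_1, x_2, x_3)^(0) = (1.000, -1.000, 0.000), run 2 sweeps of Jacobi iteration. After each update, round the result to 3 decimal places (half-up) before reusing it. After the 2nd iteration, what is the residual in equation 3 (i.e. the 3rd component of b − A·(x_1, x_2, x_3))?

Iteration 1:
  x_1 = (-8 - (-2.6)·-1.000 - (-0.9)·0.000) / (5.5) = -1.927
  x_2 = (-9 - (4)·1.000 - (2.7)·0.000) / (7.7) = -1.688
  x_3 = (-9 - (1)·1.000 - (-2)·-1.000) / (4) = -3.000
Iteration 2:
  x_1 = (-8 - (-2.6)·-1.688 - (-0.9)·-3.000) / (5.5) = -2.743
  x_2 = (-9 - (4)·-1.927 - (2.7)·-3.000) / (7.7) = 0.884
  x_3 = (-9 - (1)·-1.927 - (-2)·-1.688) / (4) = -2.612
Residual b − A·x = (7.034, 2.218, 5.959)

5.959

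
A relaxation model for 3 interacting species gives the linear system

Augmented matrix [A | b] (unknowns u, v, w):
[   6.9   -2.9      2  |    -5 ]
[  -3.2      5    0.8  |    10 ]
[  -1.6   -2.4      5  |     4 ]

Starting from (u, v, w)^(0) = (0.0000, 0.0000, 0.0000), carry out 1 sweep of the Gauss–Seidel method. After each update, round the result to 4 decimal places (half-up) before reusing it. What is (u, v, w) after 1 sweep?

(-0.7246, 1.5363, 1.3056)

Iteration 1:
  u = (-5 - (-2.9)·0.0000 - (2)·0.0000) / (6.9) = -0.7246
  v = (10 - (-3.2)·-0.7246 - (0.8)·0.0000) / (5) = 1.5363
  w = (4 - (-1.6)·-0.7246 - (-2.4)·1.5363) / (5) = 1.3056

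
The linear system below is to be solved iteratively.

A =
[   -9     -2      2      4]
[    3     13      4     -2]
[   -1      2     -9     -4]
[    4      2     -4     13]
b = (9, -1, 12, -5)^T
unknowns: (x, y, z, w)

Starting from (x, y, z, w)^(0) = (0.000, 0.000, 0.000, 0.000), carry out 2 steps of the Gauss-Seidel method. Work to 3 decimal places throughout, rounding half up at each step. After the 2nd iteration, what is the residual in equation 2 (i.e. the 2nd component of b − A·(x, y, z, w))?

-1.011

Iteration 1:
  x = (9 - (-2)·0.000 - (2)·0.000 - (4)·0.000) / (-9) = -1.000
  y = (-1 - (3)·-1.000 - (4)·0.000 - (-2)·0.000) / (13) = 0.154
  z = (12 - (-1)·-1.000 - (2)·0.154 - (-4)·0.000) / (-9) = -1.188
  w = (-5 - (4)·-1.000 - (2)·0.154 - (-4)·-1.188) / (13) = -0.466
Iteration 2:
  x = (9 - (-2)·0.154 - (2)·-1.188 - (4)·-0.466) / (-9) = -1.505
  y = (-1 - (3)·-1.505 - (4)·-1.188 - (-2)·-0.466) / (13) = 0.564
  z = (12 - (-1)·-1.505 - (2)·0.564 - (-4)·-0.466) / (-9) = -0.834
  w = (-5 - (4)·-1.505 - (2)·0.564 - (-4)·-0.834) / (13) = -0.265
Residual b − A·x = (-0.689, -1.011, 0.801, 0.001)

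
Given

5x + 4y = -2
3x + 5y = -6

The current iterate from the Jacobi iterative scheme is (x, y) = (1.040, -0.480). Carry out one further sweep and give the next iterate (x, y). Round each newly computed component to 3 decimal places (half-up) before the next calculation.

One sweep:
  x = (-2 - (4)·-0.480) / (5) = -0.016
  y = (-6 - (3)·1.040) / (5) = -1.824

(-0.016, -1.824)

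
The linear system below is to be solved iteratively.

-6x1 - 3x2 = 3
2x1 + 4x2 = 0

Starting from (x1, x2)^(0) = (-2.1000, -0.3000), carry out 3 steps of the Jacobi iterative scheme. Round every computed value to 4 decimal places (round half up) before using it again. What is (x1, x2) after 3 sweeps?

(-0.5875, 0.5125)

Iteration 1:
  x1 = (3 - (-3)·-0.3000) / (-6) = -0.3500
  x2 = (0 - (2)·-2.1000) / (4) = 1.0500
Iteration 2:
  x1 = (3 - (-3)·1.0500) / (-6) = -1.0250
  x2 = (0 - (2)·-0.3500) / (4) = 0.1750
Iteration 3:
  x1 = (3 - (-3)·0.1750) / (-6) = -0.5875
  x2 = (0 - (2)·-1.0250) / (4) = 0.5125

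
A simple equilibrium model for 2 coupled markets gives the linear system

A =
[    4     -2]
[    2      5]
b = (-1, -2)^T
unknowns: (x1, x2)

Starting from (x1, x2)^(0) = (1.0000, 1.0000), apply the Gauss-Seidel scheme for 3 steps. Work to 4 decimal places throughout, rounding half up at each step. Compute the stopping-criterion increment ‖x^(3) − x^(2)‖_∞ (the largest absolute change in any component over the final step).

0.1500

Iteration 1:
  x1 = (-1 - (-2)·1.0000) / (4) = 0.2500
  x2 = (-2 - (2)·0.2500) / (5) = -0.5000
Iteration 2:
  x1 = (-1 - (-2)·-0.5000) / (4) = -0.5000
  x2 = (-2 - (2)·-0.5000) / (5) = -0.2000
Iteration 3:
  x1 = (-1 - (-2)·-0.2000) / (4) = -0.3500
  x2 = (-2 - (2)·-0.3500) / (5) = -0.2600
Change: (0.1500, -0.0600) → max |·| = 0.1500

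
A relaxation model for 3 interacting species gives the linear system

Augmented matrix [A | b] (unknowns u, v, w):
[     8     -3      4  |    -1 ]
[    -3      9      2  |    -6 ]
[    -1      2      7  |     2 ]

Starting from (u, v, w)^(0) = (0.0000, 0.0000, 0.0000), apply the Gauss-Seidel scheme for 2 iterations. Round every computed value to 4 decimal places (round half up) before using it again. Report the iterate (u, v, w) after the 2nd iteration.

(-0.6257, -0.9797, 0.4762)

Iteration 1:
  u = (-1 - (-3)·0.0000 - (4)·0.0000) / (8) = -0.1250
  v = (-6 - (-3)·-0.1250 - (2)·0.0000) / (9) = -0.7083
  w = (2 - (-1)·-0.1250 - (2)·-0.7083) / (7) = 0.4702
Iteration 2:
  u = (-1 - (-3)·-0.7083 - (4)·0.4702) / (8) = -0.6257
  v = (-6 - (-3)·-0.6257 - (2)·0.4702) / (9) = -0.9797
  w = (2 - (-1)·-0.6257 - (2)·-0.9797) / (7) = 0.4762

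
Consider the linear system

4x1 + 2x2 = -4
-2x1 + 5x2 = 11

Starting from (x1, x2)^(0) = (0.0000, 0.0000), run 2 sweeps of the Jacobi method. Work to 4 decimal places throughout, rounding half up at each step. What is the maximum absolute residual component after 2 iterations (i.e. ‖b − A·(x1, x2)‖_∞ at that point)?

2.2000

Iteration 1:
  x1 = (-4 - (2)·0.0000) / (4) = -1.0000
  x2 = (11 - (-2)·0.0000) / (5) = 2.2000
Iteration 2:
  x1 = (-4 - (2)·2.2000) / (4) = -2.1000
  x2 = (11 - (-2)·-1.0000) / (5) = 1.8000
Residual b − A·x = (0.8000, -2.2000); ∞-norm = 2.2000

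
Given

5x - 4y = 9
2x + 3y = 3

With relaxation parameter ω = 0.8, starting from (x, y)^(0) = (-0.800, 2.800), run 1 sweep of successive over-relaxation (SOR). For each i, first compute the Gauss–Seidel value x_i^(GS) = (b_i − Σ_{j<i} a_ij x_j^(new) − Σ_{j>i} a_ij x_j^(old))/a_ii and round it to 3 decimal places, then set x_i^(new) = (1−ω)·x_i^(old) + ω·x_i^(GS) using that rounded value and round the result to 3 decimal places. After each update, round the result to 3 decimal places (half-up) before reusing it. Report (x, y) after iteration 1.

(3.072, -0.278)

Iteration 1:
  x: GS value = (9 - (-4)·2.800) / (5) = 4.040;  x ← (1−ω)·-0.800 + ω·4.040 = 3.072
  y: GS value = (3 - (2)·3.072) / (3) = -1.048;  y ← (1−ω)·2.800 + ω·-1.048 = -0.278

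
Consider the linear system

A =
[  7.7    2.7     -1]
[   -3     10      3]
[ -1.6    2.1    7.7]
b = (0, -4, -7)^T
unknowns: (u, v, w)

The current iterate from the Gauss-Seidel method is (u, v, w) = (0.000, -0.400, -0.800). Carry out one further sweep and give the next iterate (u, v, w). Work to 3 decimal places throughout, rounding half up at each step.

(0.036, -0.149, -0.861)

One sweep:
  u = (0 - (2.7)·-0.400 - (-1)·-0.800) / (7.7) = 0.036
  v = (-4 - (-3)·0.036 - (3)·-0.800) / (10) = -0.149
  w = (-7 - (-1.6)·0.036 - (2.1)·-0.149) / (7.7) = -0.861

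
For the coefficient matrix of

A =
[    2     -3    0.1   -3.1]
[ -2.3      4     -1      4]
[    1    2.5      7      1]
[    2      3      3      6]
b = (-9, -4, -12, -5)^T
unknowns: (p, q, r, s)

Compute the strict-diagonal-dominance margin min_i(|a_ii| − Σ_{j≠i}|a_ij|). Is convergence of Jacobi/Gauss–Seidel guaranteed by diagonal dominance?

-4.2

row 1: |2| − (3+0.1+3.1) = -4.2
row 2: |4| − (2.3+1+4) = -3.3
row 3: |7| − (1+2.5+1) = 2.5
row 4: |6| − (2+3+3) = -2
minimum over rows = -4.2 → not strictly diagonally dominant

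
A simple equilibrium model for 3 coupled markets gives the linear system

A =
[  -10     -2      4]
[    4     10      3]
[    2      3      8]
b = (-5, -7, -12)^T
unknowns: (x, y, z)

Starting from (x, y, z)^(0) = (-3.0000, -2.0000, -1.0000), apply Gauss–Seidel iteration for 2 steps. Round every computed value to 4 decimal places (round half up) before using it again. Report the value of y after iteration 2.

-0.3040

Iteration 1:
  x = (-5 - (-2)·-2.0000 - (4)·-1.0000) / (-10) = 0.5000
  y = (-7 - (4)·0.5000 - (3)·-1.0000) / (10) = -0.6000
  z = (-12 - (2)·0.5000 - (3)·-0.6000) / (8) = -1.4000
Iteration 2:
  x = (-5 - (-2)·-0.6000 - (4)·-1.4000) / (-10) = 0.0600
  y = (-7 - (4)·0.0600 - (3)·-1.4000) / (10) = -0.3040
  z = (-12 - (2)·0.0600 - (3)·-0.3040) / (8) = -1.4010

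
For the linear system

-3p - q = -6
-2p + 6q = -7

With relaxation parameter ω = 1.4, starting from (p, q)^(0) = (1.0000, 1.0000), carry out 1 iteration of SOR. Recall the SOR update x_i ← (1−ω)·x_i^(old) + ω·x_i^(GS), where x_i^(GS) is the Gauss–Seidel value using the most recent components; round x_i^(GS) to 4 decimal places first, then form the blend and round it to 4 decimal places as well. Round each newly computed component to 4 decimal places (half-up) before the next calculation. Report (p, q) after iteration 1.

Iteration 1:
  p: GS value = (-6 - (-1)·1.0000) / (-3) = 1.6667;  p ← (1−ω)·1.0000 + ω·1.6667 = 1.9334
  q: GS value = (-7 - (-2)·1.9334) / (6) = -0.5222;  q ← (1−ω)·1.0000 + ω·-0.5222 = -1.1311

(1.9334, -1.1311)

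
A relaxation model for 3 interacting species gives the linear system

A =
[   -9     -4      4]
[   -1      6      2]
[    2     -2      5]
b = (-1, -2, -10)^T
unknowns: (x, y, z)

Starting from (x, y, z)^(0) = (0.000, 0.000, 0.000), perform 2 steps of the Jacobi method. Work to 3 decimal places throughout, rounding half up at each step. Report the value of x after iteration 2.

-0.630

Iteration 1:
  x = (-1 - (-4)·0.000 - (4)·0.000) / (-9) = 0.111
  y = (-2 - (-1)·0.000 - (2)·0.000) / (6) = -0.333
  z = (-10 - (2)·0.000 - (-2)·0.000) / (5) = -2.000
Iteration 2:
  x = (-1 - (-4)·-0.333 - (4)·-2.000) / (-9) = -0.630
  y = (-2 - (-1)·0.111 - (2)·-2.000) / (6) = 0.352
  z = (-10 - (2)·0.111 - (-2)·-0.333) / (5) = -2.178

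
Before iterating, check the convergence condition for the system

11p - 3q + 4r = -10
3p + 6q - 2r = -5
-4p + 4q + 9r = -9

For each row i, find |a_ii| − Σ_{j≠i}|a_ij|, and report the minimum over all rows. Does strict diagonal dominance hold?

1

row 1: |11| − (3+4) = 4
row 2: |6| − (3+2) = 1
row 3: |9| − (4+4) = 1
minimum over rows = 1 → strictly diagonally dominant (convergence guaranteed)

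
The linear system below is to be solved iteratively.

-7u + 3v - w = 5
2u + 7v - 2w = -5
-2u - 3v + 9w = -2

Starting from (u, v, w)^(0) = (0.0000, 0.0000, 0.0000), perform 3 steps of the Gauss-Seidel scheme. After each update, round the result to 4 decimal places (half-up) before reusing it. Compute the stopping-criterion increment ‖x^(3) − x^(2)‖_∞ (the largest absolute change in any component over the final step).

0.0403

Iteration 1:
  u = (5 - (3)·0.0000 - (-1)·0.0000) / (-7) = -0.7143
  v = (-5 - (2)·-0.7143 - (-2)·0.0000) / (7) = -0.5102
  w = (-2 - (-2)·-0.7143 - (-3)·-0.5102) / (9) = -0.5510
Iteration 2:
  u = (5 - (3)·-0.5102 - (-1)·-0.5510) / (-7) = -0.8542
  v = (-5 - (2)·-0.8542 - (-2)·-0.5510) / (7) = -0.6277
  w = (-2 - (-2)·-0.8542 - (-3)·-0.6277) / (9) = -0.6213
Iteration 3:
  u = (5 - (3)·-0.6277 - (-1)·-0.6213) / (-7) = -0.8945
  v = (-5 - (2)·-0.8945 - (-2)·-0.6213) / (7) = -0.6362
  w = (-2 - (-2)·-0.8945 - (-3)·-0.6362) / (9) = -0.6331
Change: (-0.0403, -0.0085, -0.0118) → max |·| = 0.0403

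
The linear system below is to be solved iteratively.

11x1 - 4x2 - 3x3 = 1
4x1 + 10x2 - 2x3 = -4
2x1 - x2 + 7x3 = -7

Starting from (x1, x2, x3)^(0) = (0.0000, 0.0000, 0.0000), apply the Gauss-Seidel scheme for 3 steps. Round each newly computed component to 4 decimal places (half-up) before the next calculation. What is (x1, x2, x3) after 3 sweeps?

(-0.3433, -0.4553, -0.9670)

Iteration 1:
  x1 = (1 - (-4)·0.0000 - (-3)·0.0000) / (11) = 0.0909
  x2 = (-4 - (4)·0.0909 - (-2)·0.0000) / (10) = -0.4364
  x3 = (-7 - (2)·0.0909 - (-1)·-0.4364) / (7) = -1.0883
Iteration 2:
  x1 = (1 - (-4)·-0.4364 - (-3)·-1.0883) / (11) = -0.3646
  x2 = (-4 - (4)·-0.3646 - (-2)·-1.0883) / (10) = -0.4718
  x3 = (-7 - (2)·-0.3646 - (-1)·-0.4718) / (7) = -0.9632
Iteration 3:
  x1 = (1 - (-4)·-0.4718 - (-3)·-0.9632) / (11) = -0.3433
  x2 = (-4 - (4)·-0.3433 - (-2)·-0.9632) / (10) = -0.4553
  x3 = (-7 - (2)·-0.3433 - (-1)·-0.4553) / (7) = -0.9670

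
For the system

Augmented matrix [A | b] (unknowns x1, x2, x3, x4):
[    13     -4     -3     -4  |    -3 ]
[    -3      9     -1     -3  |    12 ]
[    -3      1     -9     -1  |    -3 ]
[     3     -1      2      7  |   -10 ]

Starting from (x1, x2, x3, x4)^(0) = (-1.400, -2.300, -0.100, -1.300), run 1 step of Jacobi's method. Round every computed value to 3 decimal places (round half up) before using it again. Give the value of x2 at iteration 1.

Iteration 1:
  x1 = (-3 - (-4)·-2.300 - (-3)·-0.100 - (-4)·-1.300) / (13) = -1.362
  x2 = (12 - (-3)·-1.400 - (-1)·-0.100 - (-3)·-1.300) / (9) = 0.422
  x3 = (-3 - (-3)·-1.400 - (1)·-2.300 - (-1)·-1.300) / (-9) = 0.689
  x4 = (-10 - (3)·-1.400 - (-1)·-2.300 - (2)·-0.100) / (7) = -1.129

0.422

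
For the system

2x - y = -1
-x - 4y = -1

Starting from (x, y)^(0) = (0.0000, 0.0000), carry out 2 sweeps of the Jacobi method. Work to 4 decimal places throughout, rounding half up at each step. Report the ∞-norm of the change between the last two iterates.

0.1250

Iteration 1:
  x = (-1 - (-1)·0.0000) / (2) = -0.5000
  y = (-1 - (-1)·0.0000) / (-4) = 0.2500
Iteration 2:
  x = (-1 - (-1)·0.2500) / (2) = -0.3750
  y = (-1 - (-1)·-0.5000) / (-4) = 0.3750
Change: (0.1250, 0.1250) → max |·| = 0.1250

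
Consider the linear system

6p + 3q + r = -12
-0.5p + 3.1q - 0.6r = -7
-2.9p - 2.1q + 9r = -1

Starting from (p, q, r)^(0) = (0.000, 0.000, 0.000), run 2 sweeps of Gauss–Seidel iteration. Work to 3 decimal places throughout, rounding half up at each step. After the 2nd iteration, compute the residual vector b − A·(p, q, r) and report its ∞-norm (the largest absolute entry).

0.432

Iteration 1:
  p = (-12 - (3)·0.000 - (1)·0.000) / (6) = -2.000
  q = (-7 - (-0.5)·-2.000 - (-0.6)·0.000) / (3.1) = -2.581
  r = (-1 - (-2.9)·-2.000 - (-2.1)·-2.581) / (9) = -1.358
Iteration 2:
  p = (-12 - (3)·-2.581 - (1)·-1.358) / (6) = -0.483
  q = (-7 - (-0.5)·-0.483 - (-0.6)·-1.358) / (3.1) = -2.599
  r = (-1 - (-2.9)·-0.483 - (-2.1)·-2.599) / (9) = -0.873
Residual b − A·x = (-0.432, 0.292, -0.002); ∞-norm = 0.432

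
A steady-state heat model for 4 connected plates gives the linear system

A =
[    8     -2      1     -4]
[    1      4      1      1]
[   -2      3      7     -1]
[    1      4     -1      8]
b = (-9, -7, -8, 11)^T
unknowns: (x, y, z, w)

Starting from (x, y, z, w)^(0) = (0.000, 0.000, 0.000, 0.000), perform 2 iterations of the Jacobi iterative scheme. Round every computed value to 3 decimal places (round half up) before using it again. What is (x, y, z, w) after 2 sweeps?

Iteration 1:
  x = (-9 - (-2)·0.000 - (1)·0.000 - (-4)·0.000) / (8) = -1.125
  y = (-7 - (1)·0.000 - (1)·0.000 - (1)·0.000) / (4) = -1.750
  z = (-8 - (-2)·0.000 - (3)·0.000 - (-1)·0.000) / (7) = -1.143
  w = (11 - (1)·0.000 - (4)·0.000 - (-1)·0.000) / (8) = 1.375
Iteration 2:
  x = (-9 - (-2)·-1.750 - (1)·-1.143 - (-4)·1.375) / (8) = -0.732
  y = (-7 - (1)·-1.125 - (1)·-1.143 - (1)·1.375) / (4) = -1.527
  z = (-8 - (-2)·-1.125 - (3)·-1.750 - (-1)·1.375) / (7) = -0.518
  w = (11 - (1)·-1.125 - (4)·-1.750 - (-1)·-1.143) / (8) = 2.248

(-0.732, -1.527, -0.518, 2.248)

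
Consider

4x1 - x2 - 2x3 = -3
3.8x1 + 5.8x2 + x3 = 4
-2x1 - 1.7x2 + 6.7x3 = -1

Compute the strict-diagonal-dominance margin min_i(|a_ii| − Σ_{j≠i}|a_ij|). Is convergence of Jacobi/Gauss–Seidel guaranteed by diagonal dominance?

row 1: |4| − (1+2) = 1
row 2: |5.8| − (3.8+1) = 1
row 3: |6.7| − (2+1.7) = 3
minimum over rows = 1 → strictly diagonally dominant (convergence guaranteed)

1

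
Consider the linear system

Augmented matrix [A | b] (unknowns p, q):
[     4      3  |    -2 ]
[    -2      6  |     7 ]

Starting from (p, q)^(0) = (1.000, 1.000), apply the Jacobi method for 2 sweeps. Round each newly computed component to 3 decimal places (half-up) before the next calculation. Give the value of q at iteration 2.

0.750

Iteration 1:
  p = (-2 - (3)·1.000) / (4) = -1.250
  q = (7 - (-2)·1.000) / (6) = 1.500
Iteration 2:
  p = (-2 - (3)·1.500) / (4) = -1.625
  q = (7 - (-2)·-1.250) / (6) = 0.750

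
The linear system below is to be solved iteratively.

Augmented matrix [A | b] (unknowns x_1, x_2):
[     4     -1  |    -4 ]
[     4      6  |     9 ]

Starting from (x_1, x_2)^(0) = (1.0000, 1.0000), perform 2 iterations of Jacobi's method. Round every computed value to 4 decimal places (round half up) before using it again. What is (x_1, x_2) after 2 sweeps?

Iteration 1:
  x_1 = (-4 - (-1)·1.0000) / (4) = -0.7500
  x_2 = (9 - (4)·1.0000) / (6) = 0.8333
Iteration 2:
  x_1 = (-4 - (-1)·0.8333) / (4) = -0.7917
  x_2 = (9 - (4)·-0.7500) / (6) = 2.0000

(-0.7917, 2.0000)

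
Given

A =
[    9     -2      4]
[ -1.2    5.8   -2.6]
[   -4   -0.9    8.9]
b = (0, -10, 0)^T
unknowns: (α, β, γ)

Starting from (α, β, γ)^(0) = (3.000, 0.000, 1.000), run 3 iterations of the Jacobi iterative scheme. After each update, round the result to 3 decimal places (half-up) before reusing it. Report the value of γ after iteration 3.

-0.457

Iteration 1:
  α = (0 - (-2)·0.000 - (4)·1.000) / (9) = -0.444
  β = (-10 - (-1.2)·3.000 - (-2.6)·1.000) / (5.8) = -0.655
  γ = (0 - (-4)·3.000 - (-0.9)·0.000) / (8.9) = 1.348
Iteration 2:
  α = (0 - (-2)·-0.655 - (4)·1.348) / (9) = -0.745
  β = (-10 - (-1.2)·-0.444 - (-2.6)·1.348) / (5.8) = -1.212
  γ = (0 - (-4)·-0.444 - (-0.9)·-0.655) / (8.9) = -0.266
Iteration 3:
  α = (0 - (-2)·-1.212 - (4)·-0.266) / (9) = -0.151
  β = (-10 - (-1.2)·-0.745 - (-2.6)·-0.266) / (5.8) = -1.998
  γ = (0 - (-4)·-0.745 - (-0.9)·-1.212) / (8.9) = -0.457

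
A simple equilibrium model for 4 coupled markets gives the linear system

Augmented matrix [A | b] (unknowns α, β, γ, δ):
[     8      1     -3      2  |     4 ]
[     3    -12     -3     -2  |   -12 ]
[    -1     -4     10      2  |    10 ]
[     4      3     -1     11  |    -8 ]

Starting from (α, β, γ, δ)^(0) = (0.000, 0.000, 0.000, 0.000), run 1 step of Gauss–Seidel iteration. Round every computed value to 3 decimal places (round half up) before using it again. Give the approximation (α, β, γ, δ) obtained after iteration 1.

(0.500, 1.125, 1.500, -1.080)

Iteration 1:
  α = (4 - (1)·0.000 - (-3)·0.000 - (2)·0.000) / (8) = 0.500
  β = (-12 - (3)·0.500 - (-3)·0.000 - (-2)·0.000) / (-12) = 1.125
  γ = (10 - (-1)·0.500 - (-4)·1.125 - (2)·0.000) / (10) = 1.500
  δ = (-8 - (4)·0.500 - (3)·1.125 - (-1)·1.500) / (11) = -1.080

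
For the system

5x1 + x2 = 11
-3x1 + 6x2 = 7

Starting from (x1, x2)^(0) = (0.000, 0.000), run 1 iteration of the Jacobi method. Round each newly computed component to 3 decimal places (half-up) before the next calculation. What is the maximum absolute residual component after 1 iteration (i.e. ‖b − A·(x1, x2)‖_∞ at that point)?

6.598

Iteration 1:
  x1 = (11 - (1)·0.000) / (5) = 2.200
  x2 = (7 - (-3)·0.000) / (6) = 1.167
Residual b − A·x = (-1.167, 6.598); ∞-norm = 6.598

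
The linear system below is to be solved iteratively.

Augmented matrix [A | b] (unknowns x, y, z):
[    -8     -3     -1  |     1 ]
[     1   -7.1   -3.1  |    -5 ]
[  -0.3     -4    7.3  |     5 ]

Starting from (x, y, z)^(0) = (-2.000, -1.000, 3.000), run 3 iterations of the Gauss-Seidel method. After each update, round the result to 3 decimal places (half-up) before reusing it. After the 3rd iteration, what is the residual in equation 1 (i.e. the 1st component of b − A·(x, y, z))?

-1.310

Iteration 1:
  x = (1 - (-3)·-1.000 - (-1)·3.000) / (-8) = -0.125
  y = (-5 - (1)·-0.125 - (-3.1)·3.000) / (-7.1) = -0.623
  z = (5 - (-0.3)·-0.125 - (-4)·-0.623) / (7.3) = 0.338
Iteration 2:
  x = (1 - (-3)·-0.623 - (-1)·0.338) / (-8) = 0.066
  y = (-5 - (1)·0.066 - (-3.1)·0.338) / (-7.1) = 0.566
  z = (5 - (-0.3)·0.066 - (-4)·0.566) / (7.3) = 0.998
Iteration 3:
  x = (1 - (-3)·0.566 - (-1)·0.998) / (-8) = -0.462
  y = (-5 - (1)·-0.462 - (-3.1)·0.998) / (-7.1) = 0.203
  z = (5 - (-0.3)·-0.462 - (-4)·0.203) / (7.3) = 0.777
Residual b − A·x = (-1.310, -0.688, 0.001)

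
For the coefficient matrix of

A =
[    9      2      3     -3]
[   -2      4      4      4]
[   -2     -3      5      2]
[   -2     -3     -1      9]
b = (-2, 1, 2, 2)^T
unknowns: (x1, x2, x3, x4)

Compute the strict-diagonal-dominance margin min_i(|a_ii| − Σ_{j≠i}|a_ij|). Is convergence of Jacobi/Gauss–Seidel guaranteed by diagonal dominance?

-6

row 1: |9| − (2+3+3) = 1
row 2: |4| − (2+4+4) = -6
row 3: |5| − (2+3+2) = -2
row 4: |9| − (2+3+1) = 3
minimum over rows = -6 → not strictly diagonally dominant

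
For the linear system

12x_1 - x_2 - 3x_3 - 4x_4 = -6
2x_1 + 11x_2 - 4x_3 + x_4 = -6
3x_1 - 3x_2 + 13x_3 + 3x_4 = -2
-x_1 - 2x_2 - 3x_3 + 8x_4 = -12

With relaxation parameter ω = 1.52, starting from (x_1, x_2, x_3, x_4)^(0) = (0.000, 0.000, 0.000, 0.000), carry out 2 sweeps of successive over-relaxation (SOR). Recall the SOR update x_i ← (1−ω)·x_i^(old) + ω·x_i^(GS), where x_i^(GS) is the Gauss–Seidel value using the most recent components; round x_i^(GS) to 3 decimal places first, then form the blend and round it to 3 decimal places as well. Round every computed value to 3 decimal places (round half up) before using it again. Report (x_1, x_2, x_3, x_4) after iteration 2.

(-1.914, 0.302, 1.610, -0.173)

Iteration 1:
  x_1: GS value = (-6 - (-1)·0.000 - (-3)·0.000 - (-4)·0.000) / (12) = -0.500;  x_1 ← (1−ω)·0.000 + ω·-0.500 = -0.760
  x_2: GS value = (-6 - (2)·-0.760 - (-4)·0.000 - (1)·0.000) / (11) = -0.407;  x_2 ← (1−ω)·0.000 + ω·-0.407 = -0.619
  x_3: GS value = (-2 - (3)·-0.760 - (-3)·-0.619 - (3)·0.000) / (13) = -0.121;  x_3 ← (1−ω)·0.000 + ω·-0.121 = -0.184
  x_4: GS value = (-12 - (-1)·-0.760 - (-2)·-0.619 - (-3)·-0.184) / (8) = -1.819;  x_4 ← (1−ω)·0.000 + ω·-1.819 = -2.765
Iteration 2:
  x_1: GS value = (-6 - (-1)·-0.619 - (-3)·-0.184 - (-4)·-2.765) / (12) = -1.519;  x_1 ← (1−ω)·-0.760 + ω·-1.519 = -1.914
  x_2: GS value = (-6 - (2)·-1.914 - (-4)·-0.184 - (1)·-2.765) / (11) = -0.013;  x_2 ← (1−ω)·-0.619 + ω·-0.013 = 0.302
  x_3: GS value = (-2 - (3)·-1.914 - (-3)·0.302 - (3)·-2.765) / (13) = 0.996;  x_3 ← (1−ω)·-0.184 + ω·0.996 = 1.610
  x_4: GS value = (-12 - (-1)·-1.914 - (-2)·0.302 - (-3)·1.610) / (8) = -1.060;  x_4 ← (1−ω)·-2.765 + ω·-1.060 = -0.173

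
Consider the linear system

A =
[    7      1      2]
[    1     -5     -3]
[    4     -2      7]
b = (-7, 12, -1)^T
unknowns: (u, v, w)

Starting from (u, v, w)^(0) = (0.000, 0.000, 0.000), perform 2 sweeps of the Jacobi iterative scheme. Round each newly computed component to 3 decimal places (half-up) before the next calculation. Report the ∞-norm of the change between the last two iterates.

0.384

Iteration 1:
  u = (-7 - (1)·0.000 - (2)·0.000) / (7) = -1.000
  v = (12 - (1)·0.000 - (-3)·0.000) / (-5) = -2.400
  w = (-1 - (4)·0.000 - (-2)·0.000) / (7) = -0.143
Iteration 2:
  u = (-7 - (1)·-2.400 - (2)·-0.143) / (7) = -0.616
  v = (12 - (1)·-1.000 - (-3)·-0.143) / (-5) = -2.514
  w = (-1 - (4)·-1.000 - (-2)·-2.400) / (7) = -0.257
Change: (0.384, -0.114, -0.114) → max |·| = 0.384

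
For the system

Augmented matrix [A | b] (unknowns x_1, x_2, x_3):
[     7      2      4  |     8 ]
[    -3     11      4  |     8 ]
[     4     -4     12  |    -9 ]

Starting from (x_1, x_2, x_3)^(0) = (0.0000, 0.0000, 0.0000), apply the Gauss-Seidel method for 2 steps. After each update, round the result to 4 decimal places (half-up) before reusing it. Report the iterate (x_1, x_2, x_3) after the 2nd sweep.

Iteration 1:
  x_1 = (8 - (2)·0.0000 - (4)·0.0000) / (7) = 1.1429
  x_2 = (8 - (-3)·1.1429 - (4)·0.0000) / (11) = 1.0390
  x_3 = (-9 - (4)·1.1429 - (-4)·1.0390) / (12) = -0.7846
Iteration 2:
  x_1 = (8 - (2)·1.0390 - (4)·-0.7846) / (7) = 1.2943
  x_2 = (8 - (-3)·1.2943 - (4)·-0.7846) / (11) = 1.3656
  x_3 = (-9 - (4)·1.2943 - (-4)·1.3656) / (12) = -0.7262

(1.2943, 1.3656, -0.7262)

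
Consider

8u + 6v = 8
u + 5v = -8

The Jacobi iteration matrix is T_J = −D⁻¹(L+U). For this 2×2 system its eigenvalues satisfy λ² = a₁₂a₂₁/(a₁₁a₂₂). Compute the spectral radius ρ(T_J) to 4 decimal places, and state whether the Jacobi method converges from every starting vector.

a₁₂a₂₁/(a₁₁a₂₂) = (6)·(1) / ((8)·(5)) = 0.150000
ρ = √|0.150000| = √0.150000 = 0.3873
ρ < 1, so Jacobi converges

0.3873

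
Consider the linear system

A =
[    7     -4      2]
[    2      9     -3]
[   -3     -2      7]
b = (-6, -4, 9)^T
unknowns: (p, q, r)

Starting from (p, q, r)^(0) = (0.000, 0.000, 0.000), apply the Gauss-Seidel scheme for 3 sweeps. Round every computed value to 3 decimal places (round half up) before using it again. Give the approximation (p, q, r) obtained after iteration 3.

Iteration 1:
  p = (-6 - (-4)·0.000 - (2)·0.000) / (7) = -0.857
  q = (-4 - (2)·-0.857 - (-3)·0.000) / (9) = -0.254
  r = (9 - (-3)·-0.857 - (-2)·-0.254) / (7) = 0.846
Iteration 2:
  p = (-6 - (-4)·-0.254 - (2)·0.846) / (7) = -1.244
  q = (-4 - (2)·-1.244 - (-3)·0.846) / (9) = 0.114
  r = (9 - (-3)·-1.244 - (-2)·0.114) / (7) = 0.785
Iteration 3:
  p = (-6 - (-4)·0.114 - (2)·0.785) / (7) = -1.016
  q = (-4 - (2)·-1.016 - (-3)·0.785) / (9) = 0.043
  r = (9 - (-3)·-1.016 - (-2)·0.043) / (7) = 0.863

(-1.016, 0.043, 0.863)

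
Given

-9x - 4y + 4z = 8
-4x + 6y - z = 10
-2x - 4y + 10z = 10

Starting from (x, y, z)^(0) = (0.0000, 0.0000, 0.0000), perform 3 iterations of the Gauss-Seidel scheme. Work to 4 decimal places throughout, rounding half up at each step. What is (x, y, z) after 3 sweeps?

Iteration 1:
  x = (8 - (-4)·0.0000 - (4)·0.0000) / (-9) = -0.8889
  y = (10 - (-4)·-0.8889 - (-1)·0.0000) / (6) = 1.0741
  z = (10 - (-2)·-0.8889 - (-4)·1.0741) / (10) = 1.2519
Iteration 2:
  x = (8 - (-4)·1.0741 - (4)·1.2519) / (-9) = -0.8099
  y = (10 - (-4)·-0.8099 - (-1)·1.2519) / (6) = 1.3354
  z = (10 - (-2)·-0.8099 - (-4)·1.3354) / (10) = 1.3722
Iteration 3:
  x = (8 - (-4)·1.3354 - (4)·1.3722) / (-9) = -0.8725
  y = (10 - (-4)·-0.8725 - (-1)·1.3722) / (6) = 1.3137
  z = (10 - (-2)·-0.8725 - (-4)·1.3137) / (10) = 1.3510

(-0.8725, 1.3137, 1.3510)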